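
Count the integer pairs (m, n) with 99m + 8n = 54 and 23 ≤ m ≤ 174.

gcd(99, 8) = 1  (99 = 12×8 + 3, 8 = 2×3 + 2, 3 = 1×2 + 1, 2 = 2×1).
Back-substituting, 99×(3) + 8×(-37) = 1.
Scale by 54: particular solution (162, -1998); reduce m mod 8: (2, -18).
General solution: m = 2 + 8t, n = -18 - 99t for integer t.
23 ≤ 2 + 8t ≤ 174 gives t ∈ [3, 21], which is 19 values.

19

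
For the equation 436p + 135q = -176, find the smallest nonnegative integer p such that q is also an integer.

gcd(436, 135) = 1.
1 divides -176, so solutions exist.
By Bézout, 436*(61) + 135*(-197) = 1.
Scale by -176/1 = -176: (p₀, q₀) = (-10736, 34672).
General solution: p = -10736 + 135t, q = 34672 - 436t for integer t.
p ≥ 0: smallest is -10736 mod 135 = 64 (at t = 80), with q = -208.

64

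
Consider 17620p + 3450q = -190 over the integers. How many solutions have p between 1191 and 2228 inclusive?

4

gcd(17620, 3450) = 10  (17620 = 5×3450 + 370, 3450 = 9×370 + 120, 370 = 3×120 + 10, 120 = 12×10).
Back-substituting, 17620×(28) + 3450×(-143) = 10.
Scale by -19: particular solution (-532, 2717); reduce p mod 345: (158, -807).
General solution: p = 158 + 345t, q = -807 - 1762t for integer t.
1191 ≤ 158 + 345t ≤ 2228 gives t ∈ [3, 6], which is 4 values.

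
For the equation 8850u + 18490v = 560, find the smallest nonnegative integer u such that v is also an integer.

1005

gcd(18490, 8850) = 10.
10 divides 560, so solutions exist.
By Bézout, 8850*(117) + 18490*(-56) = 10.
Scale by 560/10 = 56: (u₀, v₀) = (6552, -3136).
General solution: u = 6552 + 1849t, v = -3136 - 885t for integer t.
u ≥ 0: smallest is 6552 mod 1849 = 1005 (at t = -3), with v = -481.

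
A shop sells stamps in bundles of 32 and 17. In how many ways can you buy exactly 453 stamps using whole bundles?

Need nonnegative integers with 32j + 17k = 453.
gcd(32, 17) = 1, and 32·(8) + 17·(-15) = 1.
So (j₀, k₀) = (3624, -6795); general j = 3624 + 17t, k = -6795 - 32t.
j ≥ 0 ⇒ t ≥ -213; k ≥ 0 ⇒ t ≤ -213. That's 1 value of t.

1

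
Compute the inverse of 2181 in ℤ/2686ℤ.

2319

gcd(2686, 2181) = 1  (2686 = 1·2181 + 505, 2181 = 4·505 + 161, 505 = 3·161 + 22, 161 = 7·22 + 7, 22 = 3·7 + 1, 7 = 7·1).
Back-substituting, 2181·(-367) + 2686·(298) = 1.
So 2181·-367 ≡ 1 (mod 2686), and -367 mod 2686 = 2319.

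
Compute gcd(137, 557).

gcd(557, 137):
  557 = 4·137 + 9
  137 = 15·9 + 2
  9 = 4·2 + 1
  2 = 2·1
so gcd(557, 137) = 1.

1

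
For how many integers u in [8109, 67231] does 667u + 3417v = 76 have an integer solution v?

gcd(3417, 667) = 1.
By Bézout, 667×(625) + 3417×(-122) = 1.
Particular solution: (3079, -601).
General solution: u = 3079 + 3417t, v = -601 - 667t for integer t.
8109 ≤ 3079 + 3417t ≤ 67231 gives t ∈ [2, 18], which is 17 values.

17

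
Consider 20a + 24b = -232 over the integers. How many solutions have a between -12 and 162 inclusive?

29

gcd(24, 20):
  24 = 1·20 + 4
  20 = 5·4
so gcd(24, 20) = 4.
Back-substitute for Bézout coefficients:
  4 = 24 - 1·20
  ... = 20·(-1) + 24·(1)
Scale by -58: particular solution (58, -58); reduce a mod 6: (4, -13).
General solution: a = 4 + 6t, b = -13 - 5t for integer t.
-12 ≤ 4 + 6t ≤ 162 gives t ∈ [-2, 26], which is 29 values.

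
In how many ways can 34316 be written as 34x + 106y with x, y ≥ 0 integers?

19

gcd(106, 34) = 2  (106 = 3·34 + 4, 34 = 8·4 + 2, 4 = 2·2).
Back-substituting, 34·(25) + 106·(-8) = 2.
Scale by 17158: one solution is (428950, -137264). Reduce x mod 53: (21, 317).
General: x = 21 + 53t, y = 317 - 17t.
x ≥ 0 ⇒ t ≥ 0; y ≥ 0 ⇒ t ≤ 18. So t ∈ [0, 18]: 19 solutions.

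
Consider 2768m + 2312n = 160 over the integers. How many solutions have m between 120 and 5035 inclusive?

gcd(2768, 2312) = 8  (2768 = 1·2312 + 456, 2312 = 5·456 + 32, 456 = 14·32 + 8, 32 = 4·8).
Back-substituting, 2768·(71) + 2312·(-85) = 8.
Scale by 20: particular solution (1420, -1700); reduce m mod 289: (264, -316).
General solution: m = 264 + 289t, n = -316 - 346t for integer t.
120 ≤ 264 + 289t ≤ 5035 gives t ∈ [0, 16], which is 17 values.

17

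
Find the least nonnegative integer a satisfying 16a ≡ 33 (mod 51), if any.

gcd(51, 16) = 1  (51 = 3·16 + 3, 16 = 5·3 + 1, 3 = 3·1).
1 divides 33, so solutions exist.
Back-substituting, 16·(16) + 51·(-5) = 1.
So 16·(16) ≡ 1 (mod 51); multiply by 33: a ≡ 528 (mod 51).
Smallest nonnegative: a = 528 mod 51 = 18.

18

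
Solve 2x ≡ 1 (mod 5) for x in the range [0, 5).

3

gcd(5, 2):
  5 = 2×2 + 1
  2 = 2×1
so gcd(5, 2) = 1.
Back-substitute for Bézout coefficients:
  1 = 5 - 2×2
  ... = 2×(-2) + 5×(1)
So 2×-2 ≡ 1 (mod 5), and -2 mod 5 = 3.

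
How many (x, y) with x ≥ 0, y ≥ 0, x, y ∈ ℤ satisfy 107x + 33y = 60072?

17

gcd(107, 33) = 1.
By Bézout, 107·(-4) + 33·(13) = 1.
One solution: (18, 1762).
General: x = 18 + 33t, y = 1762 - 107t.
x ≥ 0 ⇒ t ≥ 0; y ≥ 0 ⇒ t ≤ 16. So t ∈ [0, 16]: 17 solutions.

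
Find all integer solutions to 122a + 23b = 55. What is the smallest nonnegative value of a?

21

gcd(122, 23):
  122 = 5*23 + 7
  23 = 3*7 + 2
  7 = 3*2 + 1
  2 = 2*1
so gcd(122, 23) = 1.
1 divides 55, so solutions exist.
Back-substitute for Bézout coefficients:
  1 = 7 - 3*2
  ... = 122*(10) + 23*(-53)
Scale by 55/1 = 55: (a₀, b₀) = (550, -2915).
General solution: a = 550 + 23t, b = -2915 - 122t for integer t.
a ≥ 0: smallest is 550 mod 23 = 21 (at t = -23), with b = -109.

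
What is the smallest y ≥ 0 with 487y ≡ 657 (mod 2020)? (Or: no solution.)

gcd(2020, 487) = 1  (2020 = 4*487 + 72, 487 = 6*72 + 55, 72 = 1*55 + 17, 55 = 3*17 + 4, 17 = 4*4 + 1, 4 = 4*1).
1 divides 657, so solutions exist.
Back-substituting, 487*(-477) + 2020*(115) = 1.
So 487*(-477) ≡ 1 (mod 2020); multiply by 657: y ≡ -313389 (mod 2020).
Smallest nonnegative: y = -313389 mod 2020 = 1731.

1731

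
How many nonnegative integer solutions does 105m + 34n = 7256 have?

2

gcd(105, 34):
  105 = 3×34 + 3
  34 = 11×3 + 1
  3 = 3×1
so gcd(105, 34) = 1.
Back-substitute for Bézout coefficients:
  1 = 34 - 11×3
  ... = 105×(-11) + 34×(34)
Scale by 7256: one solution is (-79816, 246704). Reduce m mod 34: (16, 164).
General: m = 16 + 34t, n = 164 - 105t.
m ≥ 0 ⇒ t ≥ 0; n ≥ 0 ⇒ t ≤ 1. So t ∈ [0, 1]: 2 solutions.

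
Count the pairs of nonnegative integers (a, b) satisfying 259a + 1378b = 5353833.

gcd(1378, 259) = 1  (1378 = 5*259 + 83, 259 = 3*83 + 10, 83 = 8*10 + 3, 10 = 3*3 + 1, 3 = 3*1).
Back-substituting, 259*(415) + 1378*(-78) = 1.
Scale by 5353833: one solution is (2221840695, -417598974). Reduce a mod 1378: (347, 3820).
General: a = 347 + 1378t, b = 3820 - 259t.
a ≥ 0 ⇒ t ≥ 0; b ≥ 0 ⇒ t ≤ 14. So t ∈ [0, 14]: 15 solutions.

15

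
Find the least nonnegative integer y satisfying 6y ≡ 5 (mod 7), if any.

2

gcd(7, 6) = 1.
1 divides 5, so solutions exist.
By Bézout, 6*(-1) + 7*(1) = 1.
So 6*(-1) ≡ 1 (mod 7); multiply by 5: y ≡ -5 (mod 7).
Smallest nonnegative: y = -5 mod 7 = 2.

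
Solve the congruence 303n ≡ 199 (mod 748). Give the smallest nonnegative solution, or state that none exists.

13

gcd(748, 303):
  748 = 2·303 + 142
  303 = 2·142 + 19
  142 = 7·19 + 9
  19 = 2·9 + 1
  9 = 9·1
so gcd(748, 303) = 1.
1 divides 199, so solutions exist.
Back-substitute for Bézout coefficients:
  1 = 19 - 2·9
  ... = 303·(79) + 748·(-32)
So 303·(79) ≡ 1 (mod 748); multiply by 199: n ≡ 15721 (mod 748).
Smallest nonnegative: n = 15721 mod 748 = 13.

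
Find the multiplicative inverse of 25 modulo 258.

gcd(258, 25) = 1  (258 = 10·25 + 8, 25 = 3·8 + 1, 8 = 8·1).
Back-substituting, 25·(31) + 258·(-3) = 1.
So 25·31 ≡ 1 (mod 258), and 31 mod 258 = 31.

31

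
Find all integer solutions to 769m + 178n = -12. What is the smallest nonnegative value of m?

gcd(769, 178) = 1.
1 divides -12, so solutions exist.
By Bézout, 769*(25) + 178*(-108) = 1.
Scale by -12/1 = -12: (m₀, n₀) = (-300, 1296).
General solution: m = -300 + 178t, n = 1296 - 769t for integer t.
m ≥ 0: smallest is -300 mod 178 = 56 (at t = 2), with n = -242.

56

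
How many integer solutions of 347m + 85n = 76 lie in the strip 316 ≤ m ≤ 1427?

gcd(347, 85) = 1  (347 = 4·85 + 7, 85 = 12·7 + 1, 7 = 7·1).
Back-substituting, 347·(-12) + 85·(49) = 1.
Scale by 76: particular solution (-912, 3724); reduce m mod 85: (23, -93).
General solution: m = 23 + 85t, n = -93 - 347t for integer t.
316 ≤ 23 + 85t ≤ 1427 gives t ∈ [4, 16], which is 13 values.

13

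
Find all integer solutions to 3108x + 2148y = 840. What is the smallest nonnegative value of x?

gcd(3108, 2148) = 12.
12 divides 840, so solutions exist.
By Bézout, 3108*(47) + 2148*(-68) = 12.
Scale by 840/12 = 70: (x₀, y₀) = (3290, -4760).
General solution: x = 3290 + 179t, y = -4760 - 259t for integer t.
x ≥ 0: smallest is 3290 mod 179 = 68 (at t = -18), with y = -98.

68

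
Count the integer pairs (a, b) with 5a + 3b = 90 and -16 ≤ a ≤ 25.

gcd(5, 3):
  5 = 1×3 + 2
  3 = 1×2 + 1
  2 = 2×1
so gcd(5, 3) = 1.
Back-substitute for Bézout coefficients:
  1 = 3 - 1×2
  ... = 5×(-1) + 3×(2)
Scale by 90: particular solution (-90, 180); reduce a mod 3: (0, 30).
General solution: a = 0 + 3t, b = 30 - 5t for integer t.
-16 ≤ 0 + 3t ≤ 25 gives t ∈ [-5, 8], which is 14 values.

14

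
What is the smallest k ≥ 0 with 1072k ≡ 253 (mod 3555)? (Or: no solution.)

2179

gcd(3555, 1072) = 1.
1 divides 253, so solutions exist.
By Bézout, 1072*(388) + 3555*(-117) = 1.
So 1072*(388) ≡ 1 (mod 3555); multiply by 253: k ≡ 98164 (mod 3555).
Smallest nonnegative: k = 98164 mod 3555 = 2179.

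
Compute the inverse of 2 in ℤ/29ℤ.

gcd(29, 2) = 1.
By Bézout, 2·(-14) + 29·(1) = 1.
So 2·-14 ≡ 1 (mod 29), and -14 mod 29 = 15.

15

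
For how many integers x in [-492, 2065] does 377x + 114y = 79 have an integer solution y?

gcd(377, 114) = 1.
By Bézout, 377*(-13) + 114*(43) = 1.
Particular solution: (113, -373).
General solution: x = 113 + 114t, y = -373 - 377t for integer t.
-492 ≤ 113 + 114t ≤ 2065 gives t ∈ [-5, 17], which is 23 values.

23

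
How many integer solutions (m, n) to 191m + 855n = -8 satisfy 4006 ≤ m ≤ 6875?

4

gcd(855, 191) = 1  (855 = 4*191 + 91, 191 = 2*91 + 9, 91 = 10*9 + 1, 9 = 9*1).
Back-substituting, 191*(-94) + 855*(21) = 1.
Scale by -8: particular solution (752, -168); reduce m mod 855: (752, -168).
General solution: m = 752 + 855t, n = -168 - 191t for integer t.
4006 ≤ 752 + 855t ≤ 6875 gives t ∈ [4, 7], which is 4 values.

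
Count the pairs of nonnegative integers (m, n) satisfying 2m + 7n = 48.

4

gcd(7, 2):
  7 = 3·2 + 1
  2 = 2·1
so gcd(7, 2) = 1.
Back-substitute for Bézout coefficients:
  1 = 7 - 3·2
  ... = 2·(-3) + 7·(1)
Scale by 48: one solution is (-144, 48). Reduce m mod 7: (3, 6).
General: m = 3 + 7t, n = 6 - 2t.
m ≥ 0 ⇒ t ≥ 0; n ≥ 0 ⇒ t ≤ 3. So t ∈ [0, 3]: 4 solutions.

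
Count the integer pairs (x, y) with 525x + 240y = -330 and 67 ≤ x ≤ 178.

gcd(525, 240) = 15  (525 = 2*240 + 45, 240 = 5*45 + 15, 45 = 3*15).
Back-substituting, 525*(-5) + 240*(11) = 15.
Scale by -22: particular solution (110, -242); reduce x mod 16: (14, -32).
General solution: x = 14 + 16t, y = -32 - 35t for integer t.
67 ≤ 14 + 16t ≤ 178 gives t ∈ [4, 10], which is 7 values.

7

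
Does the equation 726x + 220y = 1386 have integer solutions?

yes

gcd(726, 220) = 22.
22 divides 1386, so integer solutions exist.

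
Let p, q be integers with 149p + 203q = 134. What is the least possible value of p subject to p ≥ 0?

193

gcd(203, 149):
  203 = 1*149 + 54
  149 = 2*54 + 41
  54 = 1*41 + 13
  41 = 3*13 + 2
  13 = 6*2 + 1
  2 = 2*1
so gcd(203, 149) = 1.
1 divides 134, so solutions exist.
Back-substitute for Bézout coefficients:
  1 = 13 - 6*2
  ... = 149*(-94) + 203*(69)
Scale by 134/1 = 134: (p₀, q₀) = (-12596, 9246).
General solution: p = -12596 + 203t, q = 9246 - 149t for integer t.
p ≥ 0: smallest is -12596 mod 203 = 193 (at t = 63), with q = -141.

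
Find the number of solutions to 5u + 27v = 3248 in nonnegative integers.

24

gcd(27, 5) = 1  (27 = 5*5 + 2, 5 = 2*2 + 1, 2 = 2*1).
Back-substituting, 5*(11) + 27*(-2) = 1.
Scale by 3248: one solution is (35728, -6496). Reduce u mod 27: (7, 119).
General: u = 7 + 27t, v = 119 - 5t.
u ≥ 0 ⇒ t ≥ 0; v ≥ 0 ⇒ t ≤ 23. So t ∈ [0, 23]: 24 solutions.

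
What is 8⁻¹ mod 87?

gcd(87, 8) = 1.
By Bézout, 8·(11) + 87·(-1) = 1.
So 8·11 ≡ 1 (mod 87), and 11 mod 87 = 11.

11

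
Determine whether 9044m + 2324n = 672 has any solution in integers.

yes

gcd(9044, 2324) = 28  (9044 = 3*2324 + 2072, 2324 = 1*2072 + 252, 2072 = 8*252 + 56, 252 = 4*56 + 28, 56 = 2*28).
28 divides 672, so integer solutions exist.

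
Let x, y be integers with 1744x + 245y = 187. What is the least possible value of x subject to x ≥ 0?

gcd(1744, 245) = 1.
1 divides 187, so solutions exist.
By Bézout, 1744*(-76) + 245*(541) = 1.
Scale by 187/1 = 187: (x₀, y₀) = (-14212, 101167).
General solution: x = -14212 + 245t, y = 101167 - 1744t for integer t.
x ≥ 0: smallest is -14212 mod 245 = 243 (at t = 59), with y = -1729.

243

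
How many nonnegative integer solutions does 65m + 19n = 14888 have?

12

gcd(65, 19):
  65 = 3·19 + 8
  19 = 2·8 + 3
  8 = 2·3 + 2
  3 = 1·2 + 1
  2 = 2·1
so gcd(65, 19) = 1.
Back-substitute for Bézout coefficients:
  1 = 3 - 1·2
  ... = 65·(-7) + 19·(24)
Scale by 14888: one solution is (-104216, 357312). Reduce m mod 19: (18, 722).
General: m = 18 + 19t, n = 722 - 65t.
m ≥ 0 ⇒ t ≥ 0; n ≥ 0 ⇒ t ≤ 11. So t ∈ [0, 11]: 12 solutions.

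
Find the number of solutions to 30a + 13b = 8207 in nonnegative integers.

21

gcd(30, 13):
  30 = 2*13 + 4
  13 = 3*4 + 1
  4 = 4*1
so gcd(30, 13) = 1.
Back-substitute for Bézout coefficients:
  1 = 13 - 3*4
  ... = 30*(-3) + 13*(7)
Scale by 8207: one solution is (-24621, 57449). Reduce a mod 13: (1, 629).
General: a = 1 + 13t, b = 629 - 30t.
a ≥ 0 ⇒ t ≥ 0; b ≥ 0 ⇒ t ≤ 20. So t ∈ [0, 20]: 21 solutions.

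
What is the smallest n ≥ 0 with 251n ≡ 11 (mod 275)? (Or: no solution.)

gcd(275, 251):
  275 = 1·251 + 24
  251 = 10·24 + 11
  24 = 2·11 + 2
  11 = 5·2 + 1
  2 = 2·1
so gcd(275, 251) = 1.
1 divides 11, so solutions exist.
Back-substitute for Bézout coefficients:
  1 = 11 - 5·2
  ... = 251·(126) + 275·(-115)
So 251·(126) ≡ 1 (mod 275); multiply by 11: n ≡ 1386 (mod 275).
Smallest nonnegative: n = 1386 mod 275 = 11.

11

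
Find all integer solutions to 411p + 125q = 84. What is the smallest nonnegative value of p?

44

gcd(411, 125) = 1  (411 = 3*125 + 36, 125 = 3*36 + 17, 36 = 2*17 + 2, 17 = 8*2 + 1, 2 = 2*1).
1 divides 84, so solutions exist.
Back-substituting, 411*(-59) + 125*(194) = 1.
Scale by 84/1 = 84: (p₀, q₀) = (-4956, 16296).
General solution: p = -4956 + 125t, q = 16296 - 411t for integer t.
p ≥ 0: smallest is -4956 mod 125 = 44 (at t = 40), with q = -144.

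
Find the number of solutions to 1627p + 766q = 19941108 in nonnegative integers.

16

gcd(1627, 766) = 1  (1627 = 2*766 + 95, 766 = 8*95 + 6, 95 = 15*6 + 5, 6 = 1*5 + 1, 5 = 5*1).
Back-substituting, 1627*(-129) + 766*(274) = 1.
Scale by 19941108: one solution is (-2572402932, 5463863592). Reduce p mod 766: (482, 25009).
General: p = 482 + 766t, q = 25009 - 1627t.
p ≥ 0 ⇒ t ≥ 0; q ≥ 0 ⇒ t ≤ 15. So t ∈ [0, 15]: 16 solutions.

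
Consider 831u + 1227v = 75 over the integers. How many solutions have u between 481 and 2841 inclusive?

6

gcd(1227, 831):
  1227 = 1×831 + 396
  831 = 2×396 + 39
  396 = 10×39 + 6
  39 = 6×6 + 3
  6 = 2×3
so gcd(1227, 831) = 3.
Back-substitute for Bézout coefficients:
  3 = 39 - 6×6
  ... = 831×(189) + 1227×(-128)
Scale by 25: particular solution (4725, -3200); reduce u mod 409: (226, -153).
General solution: u = 226 + 409t, v = -153 - 277t for integer t.
481 ≤ 226 + 409t ≤ 2841 gives t ∈ [1, 6], which is 6 values.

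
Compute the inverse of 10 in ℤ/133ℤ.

40

gcd(133, 10) = 1.
By Bézout, 10×(40) + 133×(-3) = 1.
So 10×40 ≡ 1 (mod 133), and 40 mod 133 = 40.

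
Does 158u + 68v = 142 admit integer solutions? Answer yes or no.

gcd(158, 68) = 2.
2 divides 142, so integer solutions exist.

yes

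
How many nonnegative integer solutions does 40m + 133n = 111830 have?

gcd(133, 40) = 1  (133 = 3*40 + 13, 40 = 3*13 + 1, 13 = 13*1).
Back-substituting, 40*(10) + 133*(-3) = 1.
Scale by 111830: one solution is (1118300, -335490). Reduce m mod 133: (36, 830).
General: m = 36 + 133t, n = 830 - 40t.
m ≥ 0 ⇒ t ≥ 0; n ≥ 0 ⇒ t ≤ 20. So t ∈ [0, 20]: 21 solutions.

21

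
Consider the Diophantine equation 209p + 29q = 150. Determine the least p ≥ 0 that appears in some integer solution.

gcd(209, 29) = 1.
1 divides 150, so solutions exist.
By Bézout, 209*(5) + 29*(-36) = 1.
Scale by 150/1 = 150: (p₀, q₀) = (750, -5400).
General solution: p = 750 + 29t, q = -5400 - 209t for integer t.
p ≥ 0: smallest is 750 mod 29 = 25 (at t = -25), with q = -175.

25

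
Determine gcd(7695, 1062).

gcd(7695, 1062):
  7695 = 7*1062 + 261
  1062 = 4*261 + 18
  261 = 14*18 + 9
  18 = 2*9
so gcd(7695, 1062) = 9.

9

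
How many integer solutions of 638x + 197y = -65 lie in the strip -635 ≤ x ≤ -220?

2

gcd(638, 197) = 1.
By Bézout, 638×(-88) + 197×(285) = 1.
Particular solution: (7, -23).
General solution: x = 7 + 197t, y = -23 - 638t for integer t.
-635 ≤ 7 + 197t ≤ -220 gives t ∈ [-3, -2], which is 2 values.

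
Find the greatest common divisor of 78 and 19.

gcd(78, 19):
  78 = 4*19 + 2
  19 = 9*2 + 1
  2 = 2*1
so gcd(78, 19) = 1.

1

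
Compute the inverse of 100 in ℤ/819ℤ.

172

gcd(819, 100):
  819 = 8×100 + 19
  100 = 5×19 + 5
  19 = 3×5 + 4
  5 = 1×4 + 1
  4 = 4×1
so gcd(819, 100) = 1.
Back-substitute for Bézout coefficients:
  1 = 5 - 1×4
  ... = 100×(172) + 819×(-21)
So 100×172 ≡ 1 (mod 819), and 172 mod 819 = 172.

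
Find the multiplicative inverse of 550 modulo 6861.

736

gcd(6861, 550) = 1.
By Bézout, 550×(736) + 6861×(-59) = 1.
So 550×736 ≡ 1 (mod 6861), and 736 mod 6861 = 736.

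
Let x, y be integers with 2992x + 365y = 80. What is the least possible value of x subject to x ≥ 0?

285

gcd(2992, 365) = 1  (2992 = 8·365 + 72, 365 = 5·72 + 5, 72 = 14·5 + 2, 5 = 2·2 + 1, 2 = 2·1).
1 divides 80, so solutions exist.
Back-substituting, 2992·(-147) + 365·(1205) = 1.
Scale by 80/1 = 80: (x₀, y₀) = (-11760, 96400).
General solution: x = -11760 + 365t, y = 96400 - 2992t for integer t.
x ≥ 0: smallest is -11760 mod 365 = 285 (at t = 33), with y = -2336.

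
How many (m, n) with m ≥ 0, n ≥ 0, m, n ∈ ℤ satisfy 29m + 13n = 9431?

25

gcd(29, 13) = 1  (29 = 2×13 + 3, 13 = 4×3 + 1, 3 = 3×1).
Back-substituting, 29×(-4) + 13×(9) = 1.
Scale by 9431: one solution is (-37724, 84879). Reduce m mod 13: (2, 721).
General: m = 2 + 13t, n = 721 - 29t.
m ≥ 0 ⇒ t ≥ 0; n ≥ 0 ⇒ t ≤ 24. So t ∈ [0, 24]: 25 solutions.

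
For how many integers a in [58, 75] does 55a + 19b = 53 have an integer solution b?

gcd(55, 19):
  55 = 2·19 + 17
  19 = 1·17 + 2
  17 = 8·2 + 1
  2 = 2·1
so gcd(55, 19) = 1.
Back-substitute for Bézout coefficients:
  1 = 17 - 8·2
  ... = 55·(9) + 19·(-26)
Scale by 53: particular solution (477, -1378); reduce a mod 19: (2, -3).
General solution: a = 2 + 19t, b = -3 - 55t for integer t.
58 ≤ 2 + 19t ≤ 75 gives t ∈ [3, 3], which is 1 value.

1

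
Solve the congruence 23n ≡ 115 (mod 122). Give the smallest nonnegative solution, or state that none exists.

gcd(122, 23) = 1.
1 divides 115, so solutions exist.
By Bézout, 23·(-53) + 122·(10) = 1.
So 23·(-53) ≡ 1 (mod 122); multiply by 115: n ≡ -6095 (mod 122).
Smallest nonnegative: n = -6095 mod 122 = 5.

5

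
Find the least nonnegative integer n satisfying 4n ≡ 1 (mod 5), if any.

gcd(5, 4) = 1.
1 divides 1, so solutions exist.
By Bézout, 4·(-1) + 5·(1) = 1.
So 4·(-1) ≡ 1 (mod 5); multiply by 1: n ≡ -1 (mod 5).
Smallest nonnegative: n = -1 mod 5 = 4.

4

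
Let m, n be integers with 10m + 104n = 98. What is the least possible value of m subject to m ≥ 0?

41

gcd(104, 10) = 2.
2 divides 98, so solutions exist.
By Bézout, 10×(21) + 104×(-2) = 2.
Scale by 98/2 = 49: (m₀, n₀) = (1029, -98).
General solution: m = 1029 + 52t, n = -98 - 5t for integer t.
m ≥ 0: smallest is 1029 mod 52 = 41 (at t = -19), with n = -3.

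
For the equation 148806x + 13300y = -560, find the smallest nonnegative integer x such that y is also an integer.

90

gcd(148806, 13300):
  148806 = 11·13300 + 2506
  13300 = 5·2506 + 770
  2506 = 3·770 + 196
  770 = 3·196 + 182
  196 = 1·182 + 14
  182 = 13·14
so gcd(148806, 13300) = 14.
14 divides -560, so solutions exist.
Back-substitute for Bézout coefficients:
  14 = 196 - 1·182
  ... = 148806·(69) + 13300·(-772)
Scale by -560/14 = -40: (x₀, y₀) = (-2760, 30880).
General solution: x = -2760 + 950t, y = 30880 - 10629t for integer t.
x ≥ 0: smallest is -2760 mod 950 = 90 (at t = 3), with y = -1007.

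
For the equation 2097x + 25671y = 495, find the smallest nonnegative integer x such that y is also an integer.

gcd(25671, 2097) = 3.
3 divides 495, so solutions exist.
By Bézout, 2097×(-1114) + 25671×(91) = 3.
Scale by 495/3 = 165: (x₀, y₀) = (-183810, 15015).
General solution: x = -183810 + 8557t, y = 15015 - 699t for integer t.
x ≥ 0: smallest is -183810 mod 8557 = 4444 (at t = 22), with y = -363.

4444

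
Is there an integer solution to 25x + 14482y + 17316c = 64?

gcd(14482, 25) = 1.
gcd(1, 17316) = 1.
1 divides 64, so integer solutions exist.

yes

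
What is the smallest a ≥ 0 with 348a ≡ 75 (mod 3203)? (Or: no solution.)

1795

gcd(3203, 348):
  3203 = 9·348 + 71
  348 = 4·71 + 64
  71 = 1·64 + 7
  64 = 9·7 + 1
  7 = 7·1
so gcd(3203, 348) = 1.
1 divides 75, so solutions exist.
Back-substitute for Bézout coefficients:
  1 = 64 - 9·7
  ... = 348·(451) + 3203·(-49)
So 348·(451) ≡ 1 (mod 3203); multiply by 75: a ≡ 33825 (mod 3203).
Smallest nonnegative: a = 33825 mod 3203 = 1795.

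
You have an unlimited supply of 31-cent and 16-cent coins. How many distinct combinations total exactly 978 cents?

Need nonnegative integers with 31j + 16k = 978.
gcd(31, 16) = 1, and 31·(-1) + 16·(2) = 1.
So (j₀, k₀) = (-978, 1956); general j = -978 + 16t, k = 1956 - 31t.
j ≥ 0 ⇒ t ≥ 62; k ≥ 0 ⇒ t ≤ 63. That's 2 values of t.

2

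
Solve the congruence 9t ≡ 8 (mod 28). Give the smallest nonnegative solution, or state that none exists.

gcd(28, 9) = 1.
1 divides 8, so solutions exist.
By Bézout, 9*(-3) + 28*(1) = 1.
So 9*(-3) ≡ 1 (mod 28); multiply by 8: t ≡ -24 (mod 28).
Smallest nonnegative: t = -24 mod 28 = 4.

4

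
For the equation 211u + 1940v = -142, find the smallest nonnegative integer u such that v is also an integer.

1498

gcd(1940, 211):
  1940 = 9·211 + 41
  211 = 5·41 + 6
  41 = 6·6 + 5
  6 = 1·5 + 1
  5 = 5·1
so gcd(1940, 211) = 1.
1 divides -142, so solutions exist.
Back-substitute for Bézout coefficients:
  1 = 6 - 1·5
  ... = 211·(331) + 1940·(-36)
Scale by -142/1 = -142: (u₀, v₀) = (-47002, 5112).
General solution: u = -47002 + 1940t, v = 5112 - 211t for integer t.
u ≥ 0: smallest is -47002 mod 1940 = 1498 (at t = 25), with v = -163.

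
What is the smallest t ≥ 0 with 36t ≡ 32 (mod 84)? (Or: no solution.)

no solution

gcd(84, 36) = 12  (84 = 2*36 + 12, 36 = 3*12).
12 does not divide 32, so the congruence has no solution.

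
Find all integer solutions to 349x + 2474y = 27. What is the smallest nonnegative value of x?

gcd(2474, 349) = 1  (2474 = 7·349 + 31, 349 = 11·31 + 8, 31 = 3·8 + 7, 8 = 1·7 + 1, 7 = 7·1).
1 divides 27, so solutions exist.
Back-substituting, 349·(319) + 2474·(-45) = 1.
Scale by 27/1 = 27: (x₀, y₀) = (8613, -1215).
General solution: x = 8613 + 2474t, y = -1215 - 349t for integer t.
x ≥ 0: smallest is 8613 mod 2474 = 1191 (at t = -3), with y = -168.

1191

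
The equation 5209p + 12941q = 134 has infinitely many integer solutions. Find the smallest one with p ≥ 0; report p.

1195

gcd(12941, 5209):
  12941 = 2×5209 + 2523
  5209 = 2×2523 + 163
  2523 = 15×163 + 78
  163 = 2×78 + 7
  78 = 11×7 + 1
  7 = 7×1
so gcd(12941, 5209) = 1.
1 divides 134, so solutions exist.
Back-substitute for Bézout coefficients:
  1 = 78 - 11×7
  ... = 5209×(-1826) + 12941×(735)
Scale by 134/1 = 134: (p₀, q₀) = (-244684, 98490).
General solution: p = -244684 + 12941t, q = 98490 - 5209t for integer t.
p ≥ 0: smallest is -244684 mod 12941 = 1195 (at t = 19), with q = -481.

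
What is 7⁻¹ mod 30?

13

gcd(30, 7) = 1.
By Bézout, 7*(13) + 30*(-3) = 1.
So 7*13 ≡ 1 (mod 30), and 13 mod 30 = 13.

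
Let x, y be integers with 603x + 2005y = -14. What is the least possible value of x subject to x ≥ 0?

gcd(2005, 603):
  2005 = 3*603 + 196
  603 = 3*196 + 15
  196 = 13*15 + 1
  15 = 15*1
so gcd(2005, 603) = 1.
1 divides -14, so solutions exist.
Back-substitute for Bézout coefficients:
  1 = 196 - 13*15
  ... = 603*(-133) + 2005*(40)
Scale by -14/1 = -14: (x₀, y₀) = (1862, -560).
General solution: x = 1862 + 2005t, y = -560 - 603t for integer t.
x ≥ 0: smallest is 1862 mod 2005 = 1862 (at t = 0), with y = -560.

1862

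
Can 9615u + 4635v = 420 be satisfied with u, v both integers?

yes

gcd(9615, 4635):
  9615 = 2×4635 + 345
  4635 = 13×345 + 150
  345 = 2×150 + 45
  150 = 3×45 + 15
  45 = 3×15
so gcd(9615, 4635) = 15.
15 divides 420, so integer solutions exist.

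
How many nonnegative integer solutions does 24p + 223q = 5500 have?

1

gcd(223, 24) = 1.
By Bézout, 24×(-65) + 223×(7) = 1.
One solution: (192, 4).
General: p = 192 + 223t, q = 4 - 24t.
p ≥ 0 ⇒ t ≥ 0; q ≥ 0 ⇒ t ≤ 0. So t ∈ [0, 0]: 1 solution.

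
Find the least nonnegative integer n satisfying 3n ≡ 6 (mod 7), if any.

gcd(7, 3) = 1  (7 = 2*3 + 1, 3 = 3*1).
1 divides 6, so solutions exist.
Back-substituting, 3*(-2) + 7*(1) = 1.
So 3*(-2) ≡ 1 (mod 7); multiply by 6: n ≡ -12 (mod 7).
Smallest nonnegative: n = -12 mod 7 = 2.

2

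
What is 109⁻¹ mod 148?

gcd(148, 109):
  148 = 1×109 + 39
  109 = 2×39 + 31
  39 = 1×31 + 8
  31 = 3×8 + 7
  8 = 1×7 + 1
  7 = 7×1
so gcd(148, 109) = 1.
Back-substitute for Bézout coefficients:
  1 = 8 - 1×7
  ... = 109×(-19) + 148×(14)
So 109×-19 ≡ 1 (mod 148), and -19 mod 148 = 129.

129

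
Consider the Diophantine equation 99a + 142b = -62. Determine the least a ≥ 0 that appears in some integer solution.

84

gcd(142, 99) = 1.
1 divides -62, so solutions exist.
By Bézout, 99*(33) + 142*(-23) = 1.
Scale by -62/1 = -62: (a₀, b₀) = (-2046, 1426).
General solution: a = -2046 + 142t, b = 1426 - 99t for integer t.
a ≥ 0: smallest is -2046 mod 142 = 84 (at t = 15), with b = -59.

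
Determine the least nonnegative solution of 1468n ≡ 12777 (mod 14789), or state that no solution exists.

gcd(14789, 1468) = 1.
1 divides 12777, so solutions exist.
By Bézout, 1468·(-6377) + 14789·(633) = 1.
So 1468·(-6377) ≡ 1 (mod 14789); multiply by 12777: n ≡ -81478929 (mod 14789).
Smallest nonnegative: n = -81478929 mod 14789 = 8461.

8461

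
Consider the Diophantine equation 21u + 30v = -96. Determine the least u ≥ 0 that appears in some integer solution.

4

gcd(30, 21) = 3  (30 = 1×21 + 9, 21 = 2×9 + 3, 9 = 3×3).
3 divides -96, so solutions exist.
Back-substituting, 21×(3) + 30×(-2) = 3.
Scale by -96/3 = -32: (u₀, v₀) = (-96, 64).
General solution: u = -96 + 10t, v = 64 - 7t for integer t.
u ≥ 0: smallest is -96 mod 10 = 4 (at t = 10), with v = -6.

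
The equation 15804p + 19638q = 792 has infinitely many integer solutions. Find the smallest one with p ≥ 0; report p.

512

gcd(19638, 15804) = 18  (19638 = 1×15804 + 3834, 15804 = 4×3834 + 468, 3834 = 8×468 + 90, 468 = 5×90 + 18, 90 = 5×18).
18 divides 792, so solutions exist.
Back-substituting, 15804×(210) + 19638×(-169) = 18.
Scale by 792/18 = 44: (p₀, q₀) = (9240, -7436).
General solution: p = 9240 + 1091t, q = -7436 - 878t for integer t.
p ≥ 0: smallest is 9240 mod 1091 = 512 (at t = -8), with q = -412.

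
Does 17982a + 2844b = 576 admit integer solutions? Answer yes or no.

yes

gcd(17982, 2844) = 18  (17982 = 6·2844 + 918, 2844 = 3·918 + 90, 918 = 10·90 + 18, 90 = 5·18).
18 divides 576, so integer solutions exist.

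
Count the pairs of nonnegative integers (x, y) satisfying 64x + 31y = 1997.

gcd(64, 31):
  64 = 2×31 + 2
  31 = 15×2 + 1
  2 = 2×1
so gcd(64, 31) = 1.
Back-substitute for Bézout coefficients:
  1 = 31 - 15×2
  ... = 64×(-15) + 31×(31)
Scale by 1997: one solution is (-29955, 61907). Reduce x mod 31: (22, 19).
General: x = 22 + 31t, y = 19 - 64t.
x ≥ 0 ⇒ t ≥ 0; y ≥ 0 ⇒ t ≤ 0. So t ∈ [0, 0]: 1 solution.

1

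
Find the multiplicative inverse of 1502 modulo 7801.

4316

gcd(7801, 1502) = 1  (7801 = 5*1502 + 291, 1502 = 5*291 + 47, 291 = 6*47 + 9, 47 = 5*9 + 2, 9 = 4*2 + 1, 2 = 2*1).
Back-substituting, 1502*(-3485) + 7801*(671) = 1.
So 1502*-3485 ≡ 1 (mod 7801), and -3485 mod 7801 = 4316.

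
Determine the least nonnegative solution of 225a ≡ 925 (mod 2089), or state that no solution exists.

gcd(2089, 225):
  2089 = 9*225 + 64
  225 = 3*64 + 33
  64 = 1*33 + 31
  33 = 1*31 + 2
  31 = 15*2 + 1
  2 = 2*1
so gcd(2089, 225) = 1.
1 divides 925, so solutions exist.
Back-substitute for Bézout coefficients:
  1 = 31 - 15*2
  ... = 225*(-1012) + 2089*(109)
So 225*(-1012) ≡ 1 (mod 2089); multiply by 925: a ≡ -936100 (mod 2089).
Smallest nonnegative: a = -936100 mod 2089 = 1861.

1861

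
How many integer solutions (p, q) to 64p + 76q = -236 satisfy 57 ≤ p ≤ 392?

gcd(76, 64) = 4  (76 = 1*64 + 12, 64 = 5*12 + 4, 12 = 3*4).
Back-substituting, 64*(6) + 76*(-5) = 4.
Scale by -59: particular solution (-354, 295); reduce p mod 19: (7, -9).
General solution: p = 7 + 19t, q = -9 - 16t for integer t.
57 ≤ 7 + 19t ≤ 392 gives t ∈ [3, 20], which is 18 values.

18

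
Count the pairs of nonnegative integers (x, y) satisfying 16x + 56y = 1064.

gcd(56, 16) = 8  (56 = 3×16 + 8, 16 = 2×8).
Back-substituting, 16×(-3) + 56×(1) = 8.
Scale by 133: one solution is (-399, 133). Reduce x mod 7: (0, 19).
General: x = 0 + 7t, y = 19 - 2t.
x ≥ 0 ⇒ t ≥ 0; y ≥ 0 ⇒ t ≤ 9. So t ∈ [0, 9]: 10 solutions.

10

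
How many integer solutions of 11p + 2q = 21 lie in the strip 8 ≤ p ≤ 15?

4

gcd(11, 2):
  11 = 5×2 + 1
  2 = 2×1
so gcd(11, 2) = 1.
Back-substitute for Bézout coefficients:
  1 = 11 - 5×2
  ... = 11×(1) + 2×(-5)
Scale by 21: particular solution (21, -105); reduce p mod 2: (1, 5).
General solution: p = 1 + 2t, q = 5 - 11t for integer t.
8 ≤ 1 + 2t ≤ 15 gives t ∈ [4, 7], which is 4 values.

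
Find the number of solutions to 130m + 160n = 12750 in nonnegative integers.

gcd(160, 130):
  160 = 1·130 + 30
  130 = 4·30 + 10
  30 = 3·10
so gcd(160, 130) = 10.
Back-substitute for Bézout coefficients:
  10 = 130 - 4·30
  ... = 130·(5) + 160·(-4)
Scale by 1275: one solution is (6375, -5100). Reduce m mod 16: (7, 74).
General: m = 7 + 16t, n = 74 - 13t.
m ≥ 0 ⇒ t ≥ 0; n ≥ 0 ⇒ t ≤ 5. So t ∈ [0, 5]: 6 solutions.

6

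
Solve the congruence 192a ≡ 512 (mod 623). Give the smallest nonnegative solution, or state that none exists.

418

gcd(623, 192) = 1  (623 = 3*192 + 47, 192 = 4*47 + 4, 47 = 11*4 + 3, 4 = 1*3 + 1, 3 = 3*1).
1 divides 512, so solutions exist.
Back-substituting, 192*(159) + 623*(-49) = 1.
So 192*(159) ≡ 1 (mod 623); multiply by 512: a ≡ 81408 (mod 623).
Smallest nonnegative: a = 81408 mod 623 = 418.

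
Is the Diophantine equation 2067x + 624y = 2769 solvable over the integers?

gcd(2067, 624):
  2067 = 3·624 + 195
  624 = 3·195 + 39
  195 = 5·39
so gcd(2067, 624) = 39.
39 divides 2769, so integer solutions exist.

yes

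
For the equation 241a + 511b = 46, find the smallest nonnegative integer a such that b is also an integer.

gcd(511, 241) = 1  (511 = 2×241 + 29, 241 = 8×29 + 9, 29 = 3×9 + 2, 9 = 4×2 + 1, 2 = 2×1).
1 divides 46, so solutions exist.
Back-substituting, 241×(229) + 511×(-108) = 1.
Scale by 46/1 = 46: (a₀, b₀) = (10534, -4968).
General solution: a = 10534 + 511t, b = -4968 - 241t for integer t.
a ≥ 0: smallest is 10534 mod 511 = 314 (at t = -20), with b = -148.

314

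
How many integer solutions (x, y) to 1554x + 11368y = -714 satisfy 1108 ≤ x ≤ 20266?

23

gcd(11368, 1554) = 14.
By Bézout, 1554×(139) + 11368×(-19) = 14.
Particular solution: (219, -30).
General solution: x = 219 + 812t, y = -30 - 111t for integer t.
1108 ≤ 219 + 812t ≤ 20266 gives t ∈ [2, 24], which is 23 values.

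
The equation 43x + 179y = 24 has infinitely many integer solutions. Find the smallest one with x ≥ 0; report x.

gcd(179, 43) = 1.
1 divides 24, so solutions exist.
By Bézout, 43×(25) + 179×(-6) = 1.
Scale by 24/1 = 24: (x₀, y₀) = (600, -144).
General solution: x = 600 + 179t, y = -144 - 43t for integer t.
x ≥ 0: smallest is 600 mod 179 = 63 (at t = -3), with y = -15.

63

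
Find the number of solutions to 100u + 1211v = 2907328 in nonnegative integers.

gcd(1211, 100) = 1.
By Bézout, 100·(109) + 1211·(-9) = 1.
One solution: (639, 2348).
General: u = 639 + 1211t, v = 2348 - 100t.
u ≥ 0 ⇒ t ≥ 0; v ≥ 0 ⇒ t ≤ 23. So t ∈ [0, 23]: 24 solutions.

24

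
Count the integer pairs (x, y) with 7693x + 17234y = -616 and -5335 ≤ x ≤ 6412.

4

gcd(17234, 7693):
  17234 = 2×7693 + 1848
  7693 = 4×1848 + 301
  1848 = 6×301 + 42
  301 = 7×42 + 7
  42 = 6×7
so gcd(17234, 7693) = 7.
Back-substitute for Bézout coefficients:
  7 = 301 - 7×42
  ... = 7693×(401) + 17234×(-179)
Scale by -88: particular solution (-35288, 15752); reduce x mod 2462: (1642, -733).
General solution: x = 1642 + 2462t, y = -733 - 1099t for integer t.
-5335 ≤ 1642 + 2462t ≤ 6412 gives t ∈ [-2, 1], which is 4 values.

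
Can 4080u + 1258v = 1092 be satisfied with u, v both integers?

gcd(4080, 1258) = 34  (4080 = 3*1258 + 306, 1258 = 4*306 + 34, 306 = 9*34).
34 does not divide 1092 (remainder 4), so no integer solutions.

no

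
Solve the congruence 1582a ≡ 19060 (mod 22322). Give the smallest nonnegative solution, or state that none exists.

8986

gcd(22322, 1582) = 2.
2 divides 19060, so solutions exist.
By Bézout, 1582×(1411) + 22322×(-100) = 2.
So 1582×(1411) ≡ 2 (mod 22322); multiply by 9530: a ≡ 13446830 (mod 11161).
Smallest nonnegative: a = 13446830 mod 11161 = 8986.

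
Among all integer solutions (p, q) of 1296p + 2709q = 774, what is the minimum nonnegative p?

172

gcd(2709, 1296) = 9  (2709 = 2*1296 + 117, 1296 = 11*117 + 9, 117 = 13*9).
9 divides 774, so solutions exist.
Back-substituting, 1296*(23) + 2709*(-11) = 9.
Scale by 774/9 = 86: (p₀, q₀) = (1978, -946).
General solution: p = 1978 + 301t, q = -946 - 144t for integer t.
p ≥ 0: smallest is 1978 mod 301 = 172 (at t = -6), with q = -82.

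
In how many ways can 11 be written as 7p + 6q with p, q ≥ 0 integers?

0

gcd(7, 6):
  7 = 1*6 + 1
  6 = 6*1
so gcd(7, 6) = 1.
Back-substitute for Bézout coefficients:
  1 = 7 - 1*6
  ... = 7*(1) + 6*(-1)
Scale by 11: one solution is (11, -11). Reduce p mod 6: (5, -4).
General: p = 5 + 6t, q = -4 - 7t.
p ≥ 0 ⇒ t ≥ 0; q ≥ 0 ⇒ t ≤ -1. So t ∈ [0, -1]: 0 solutions.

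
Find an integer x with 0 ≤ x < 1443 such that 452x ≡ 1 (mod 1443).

680

gcd(1443, 452) = 1  (1443 = 3·452 + 87, 452 = 5·87 + 17, 87 = 5·17 + 2, 17 = 8·2 + 1, 2 = 2·1).
Back-substituting, 452·(680) + 1443·(-213) = 1.
So 452·680 ≡ 1 (mod 1443), and 680 mod 1443 = 680.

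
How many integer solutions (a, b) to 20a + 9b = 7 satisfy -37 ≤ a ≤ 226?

gcd(20, 9):
  20 = 2·9 + 2
  9 = 4·2 + 1
  2 = 2·1
so gcd(20, 9) = 1.
Back-substitute for Bézout coefficients:
  1 = 9 - 4·2
  ... = 20·(-4) + 9·(9)
Scale by 7: particular solution (-28, 63); reduce a mod 9: (8, -17).
General solution: a = 8 + 9t, b = -17 - 20t for integer t.
-37 ≤ 8 + 9t ≤ 226 gives t ∈ [-5, 24], which is 30 values.

30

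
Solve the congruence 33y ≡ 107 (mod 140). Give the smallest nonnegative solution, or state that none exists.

gcd(140, 33):
  140 = 4·33 + 8
  33 = 4·8 + 1
  8 = 8·1
so gcd(140, 33) = 1.
1 divides 107, so solutions exist.
Back-substitute for Bézout coefficients:
  1 = 33 - 4·8
  ... = 33·(17) + 140·(-4)
So 33·(17) ≡ 1 (mod 140); multiply by 107: y ≡ 1819 (mod 140).
Smallest nonnegative: y = 1819 mod 140 = 139.

139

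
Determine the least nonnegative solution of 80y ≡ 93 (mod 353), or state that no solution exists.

85

gcd(353, 80) = 1  (353 = 4·80 + 33, 80 = 2·33 + 14, 33 = 2·14 + 5, 14 = 2·5 + 4, 5 = 1·4 + 1, 4 = 4·1).
1 divides 93, so solutions exist.
Back-substituting, 80·(-75) + 353·(17) = 1.
So 80·(-75) ≡ 1 (mod 353); multiply by 93: y ≡ -6975 (mod 353).
Smallest nonnegative: y = -6975 mod 353 = 85.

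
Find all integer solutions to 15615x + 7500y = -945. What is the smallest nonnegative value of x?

157

gcd(15615, 7500):
  15615 = 2×7500 + 615
  7500 = 12×615 + 120
  615 = 5×120 + 15
  120 = 8×15
so gcd(15615, 7500) = 15.
15 divides -945, so solutions exist.
Back-substitute for Bézout coefficients:
  15 = 615 - 5×120
  ... = 15615×(61) + 7500×(-127)
Scale by -945/15 = -63: (x₀, y₀) = (-3843, 8001).
General solution: x = -3843 + 500t, y = 8001 - 1041t for integer t.
x ≥ 0: smallest is -3843 mod 500 = 157 (at t = 8), with y = -327.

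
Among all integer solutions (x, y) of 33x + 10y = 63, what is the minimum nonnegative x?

1

gcd(33, 10) = 1.
1 divides 63, so solutions exist.
By Bézout, 33×(-3) + 10×(10) = 1.
Scale by 63/1 = 63: (x₀, y₀) = (-189, 630).
General solution: x = -189 + 10t, y = 630 - 33t for integer t.
x ≥ 0: smallest is -189 mod 10 = 1 (at t = 19), with y = 3.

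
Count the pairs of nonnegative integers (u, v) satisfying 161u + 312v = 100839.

gcd(312, 161):
  312 = 1×161 + 151
  161 = 1×151 + 10
  151 = 15×10 + 1
  10 = 10×1
so gcd(312, 161) = 1.
Back-substitute for Bézout coefficients:
  1 = 151 - 15×10
  ... = 161×(-31) + 312×(16)
Scale by 100839: one solution is (-3126009, 1613424). Reduce u mod 312: (231, 204).
General: u = 231 + 312t, v = 204 - 161t.
u ≥ 0 ⇒ t ≥ 0; v ≥ 0 ⇒ t ≤ 1. So t ∈ [0, 1]: 2 solutions.

2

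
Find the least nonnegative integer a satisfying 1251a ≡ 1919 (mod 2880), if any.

gcd(2880, 1251) = 9  (2880 = 2·1251 + 378, 1251 = 3·378 + 117, 378 = 3·117 + 27, 117 = 4·27 + 9, 27 = 3·9).
9 does not divide 1919, so the congruence has no solution.

no solution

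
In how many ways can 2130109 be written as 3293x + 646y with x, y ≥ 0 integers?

1

gcd(3293, 646) = 1  (3293 = 5·646 + 63, 646 = 10·63 + 16, 63 = 3·16 + 15, 16 = 1·15 + 1, 15 = 15·1).
Back-substituting, 3293·(-41) + 646·(209) = 1.
Scale by 2130109: one solution is (-87334469, 445192781). Reduce x mod 646: (209, 2232).
General: x = 209 + 646t, y = 2232 - 3293t.
x ≥ 0 ⇒ t ≥ 0; y ≥ 0 ⇒ t ≤ 0. So t ∈ [0, 0]: 1 solution.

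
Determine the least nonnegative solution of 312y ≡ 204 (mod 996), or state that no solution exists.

gcd(996, 312) = 12.
12 divides 204, so solutions exist.
By Bézout, 312×(16) + 996×(-5) = 12.
So 312×(16) ≡ 12 (mod 996); multiply by 17: y ≡ 272 (mod 83).
Smallest nonnegative: y = 272 mod 83 = 23.

23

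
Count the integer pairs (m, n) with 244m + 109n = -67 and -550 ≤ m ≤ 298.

8

gcd(244, 109) = 1.
By Bézout, 244*(21) + 109*(-47) = 1.
Particular solution: (10, -23).
General solution: m = 10 + 109t, n = -23 - 244t for integer t.
-550 ≤ 10 + 109t ≤ 298 gives t ∈ [-5, 2], which is 8 values.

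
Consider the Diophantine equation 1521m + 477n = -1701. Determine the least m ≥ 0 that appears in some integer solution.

gcd(1521, 477):
  1521 = 3·477 + 90
  477 = 5·90 + 27
  90 = 3·27 + 9
  27 = 3·9
so gcd(1521, 477) = 9.
9 divides -1701, so solutions exist.
Back-substitute for Bézout coefficients:
  9 = 90 - 3·27
  ... = 1521·(16) + 477·(-51)
Scale by -1701/9 = -189: (m₀, n₀) = (-3024, 9639).
General solution: m = -3024 + 53t, n = 9639 - 169t for integer t.
m ≥ 0: smallest is -3024 mod 53 = 50 (at t = 58), with n = -163.

50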